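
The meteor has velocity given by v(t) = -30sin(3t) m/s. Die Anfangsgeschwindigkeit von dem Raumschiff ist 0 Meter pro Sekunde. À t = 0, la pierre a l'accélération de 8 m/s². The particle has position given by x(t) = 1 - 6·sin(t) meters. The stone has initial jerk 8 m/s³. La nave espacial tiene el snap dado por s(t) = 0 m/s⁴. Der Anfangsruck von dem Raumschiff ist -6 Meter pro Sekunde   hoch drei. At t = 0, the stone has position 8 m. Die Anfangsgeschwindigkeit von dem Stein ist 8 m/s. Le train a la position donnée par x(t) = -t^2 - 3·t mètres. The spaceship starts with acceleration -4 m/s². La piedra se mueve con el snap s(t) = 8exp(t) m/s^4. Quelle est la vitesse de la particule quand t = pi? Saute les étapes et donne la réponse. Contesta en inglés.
The velocity at t = pi is v = 6.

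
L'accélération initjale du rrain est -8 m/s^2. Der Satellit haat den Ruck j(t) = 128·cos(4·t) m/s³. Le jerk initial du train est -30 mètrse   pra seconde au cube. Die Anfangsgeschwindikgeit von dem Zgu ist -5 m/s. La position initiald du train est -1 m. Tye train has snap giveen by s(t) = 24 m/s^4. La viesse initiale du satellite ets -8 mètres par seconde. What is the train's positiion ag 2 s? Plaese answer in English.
To find the answer, we compute 4 antiderivatives of s(t) = 24. The antiderivative of snap, with j(0) = -30, gives jerk: j(t) = 24·t - 30. Finding the antiderivative of j(t) and using a(0) = -8: a(t) = 12·t^2 - 30·t - 8. Finding the antiderivative of a(t) and using v(0) = -5: v(t) = 4·t^3 - 15·t^2 - 8·t - 5. Finding the antiderivative of v(t) and using x(0) = -1: x(t) = t^4 - 5·t^3 - 4·t^2 - 5·t - 1. We have position x(t) = t^4 - 5·t^3 - 4·t^2 - 5·t - 1. Substituting t = 2: x(2) = -51.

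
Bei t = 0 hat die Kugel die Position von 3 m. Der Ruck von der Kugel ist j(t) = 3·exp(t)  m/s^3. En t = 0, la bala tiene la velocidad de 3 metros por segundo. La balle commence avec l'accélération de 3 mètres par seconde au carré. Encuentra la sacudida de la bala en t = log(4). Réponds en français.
Nous avons le jerk j(t) = 3·exp(t). En substituant t = log(4): j(log(4)) = 12.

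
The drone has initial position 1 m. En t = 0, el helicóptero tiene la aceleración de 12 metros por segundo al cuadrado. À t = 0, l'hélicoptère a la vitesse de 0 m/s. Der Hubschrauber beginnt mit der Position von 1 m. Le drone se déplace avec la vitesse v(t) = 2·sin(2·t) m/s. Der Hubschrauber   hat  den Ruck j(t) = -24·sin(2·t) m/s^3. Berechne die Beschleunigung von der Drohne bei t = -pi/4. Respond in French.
En partant de la vitesse v(t) = 2·sin(2·t), nous prenons 1 dérivée. La dérivée de la vitesse donne l'accélération: a(t) = 4·cos(2·t). Nous avons l'accélération a(t) = 4·cos(2·t). En substituant t = -pi/4: a(-pi/4) = 0.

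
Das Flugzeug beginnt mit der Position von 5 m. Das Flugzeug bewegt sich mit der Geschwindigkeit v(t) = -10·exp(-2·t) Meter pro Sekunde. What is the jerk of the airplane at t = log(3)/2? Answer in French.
Nous devons dériver notre équation de la vitesse v(t) = -10·exp(-2·t) 2 fois. La dérivée de la vitesse donne l'accélération: a(t) = 20·exp(-2·t). En prenant d/dt de a(t), nous trouvons j(t) = -40·exp(-2·t). Nous avons le jerk j(t) = -40·exp(-2·t). En substituant t = log(3)/2: j(log(3)/2) = -40/3.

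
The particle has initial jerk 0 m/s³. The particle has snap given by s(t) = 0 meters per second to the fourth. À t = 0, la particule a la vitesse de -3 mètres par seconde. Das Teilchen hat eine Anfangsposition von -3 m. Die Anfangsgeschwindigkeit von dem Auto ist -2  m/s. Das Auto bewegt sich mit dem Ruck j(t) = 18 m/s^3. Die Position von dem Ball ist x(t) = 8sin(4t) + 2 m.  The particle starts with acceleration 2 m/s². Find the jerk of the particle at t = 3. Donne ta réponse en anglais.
Starting from snap s(t) = 0, we take 1 antiderivative. The integral of snap, with j(0) = 0, gives jerk: j(t) = 0. From the given jerk equation j(t) = 0, we substitute t = 3 to get j = 0.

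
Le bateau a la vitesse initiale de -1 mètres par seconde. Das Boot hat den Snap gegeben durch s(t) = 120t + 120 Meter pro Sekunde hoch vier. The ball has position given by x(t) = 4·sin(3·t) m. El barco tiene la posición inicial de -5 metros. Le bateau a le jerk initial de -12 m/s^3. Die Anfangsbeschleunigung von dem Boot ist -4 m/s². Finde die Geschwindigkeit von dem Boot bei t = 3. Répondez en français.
Nous devons trouver la primitive de notre équation du snap s(t) = 120·t + 120 3 fois. En intégrant le snap et en utilisant la condition initiale j(0) = -12, nous obtenons j(t) = 60·t^2 + 120·t - 12. La primitive du jerk, avec a(0) = -4, donne l'accélération: a(t) = 20·t^3 + 60·t^2 - 12·t - 4. En intégrant l'accélération et en utilisant la condition initiale v(0) = -1, nous obtenons v(t) = 5·t^4 + 20·t^3 - 6·t^2 - 4·t - 1. De l'équation de la vitesse v(t) = 5·t^4 + 20·t^3 - 6·t^2 - 4·t - 1, nous substituons t = 3 pour obtenir v = 878.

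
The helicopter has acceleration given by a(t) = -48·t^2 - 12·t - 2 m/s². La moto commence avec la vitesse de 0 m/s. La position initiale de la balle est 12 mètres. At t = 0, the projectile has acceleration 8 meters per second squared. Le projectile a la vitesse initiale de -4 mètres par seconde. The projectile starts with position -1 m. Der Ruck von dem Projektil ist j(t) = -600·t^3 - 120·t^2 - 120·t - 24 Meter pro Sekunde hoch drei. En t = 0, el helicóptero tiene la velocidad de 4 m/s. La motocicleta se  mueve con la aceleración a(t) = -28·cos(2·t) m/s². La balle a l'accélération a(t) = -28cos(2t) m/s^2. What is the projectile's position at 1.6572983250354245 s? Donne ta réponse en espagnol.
Necesitamos integrar nuestra ecuación de la sacudida j(t) = -600·t^3 - 120·t^2 - 120·t - 24 3 veces. La antiderivada de la sacudida, con a(0) = 8, da la aceleración: a(t) = -150·t^4 - 40·t^3 - 60·t^2 - 24·t + 8. Tomando ∫a(t)dt y aplicando v(0) = -4, encontramos v(t) = -30·t^5 - 10·t^4 - 20·t^3 - 12·t^2 + 8·t - 4. Tomando ∫v(t)dt y aplicando x(0) = -1, encontramos x(t) = -5·t^6 - 2·t^5 - 5·t^4 - 4·t^3 + 4·t^2 - 4·t - 1. De la ecuación de la posición x(t) = -5·t^6 - 2·t^5 - 5·t^4 - 4·t^3 + 4·t^2 - 4·t - 1, sustituimos t = 1.6572983250354245 para obtener x = -181.179543376120.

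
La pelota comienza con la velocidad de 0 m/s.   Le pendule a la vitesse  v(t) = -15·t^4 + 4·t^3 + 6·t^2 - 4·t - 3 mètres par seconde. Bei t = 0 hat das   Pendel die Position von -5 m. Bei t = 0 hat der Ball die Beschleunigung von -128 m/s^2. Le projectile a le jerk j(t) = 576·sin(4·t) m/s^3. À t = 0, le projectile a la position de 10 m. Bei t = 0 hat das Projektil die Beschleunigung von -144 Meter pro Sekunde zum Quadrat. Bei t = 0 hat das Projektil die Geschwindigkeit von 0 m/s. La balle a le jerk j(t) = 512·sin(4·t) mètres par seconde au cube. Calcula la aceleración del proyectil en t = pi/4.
Necesitamos integrar nuestra ecuación de la sacudida j(t) = 576·sin(4·t) 1 vez. Tomando ∫j(t)dt y aplicando a(0) = -144, encontramos a(t) = -144·cos(4·t). Tenemos la aceleración a(t) = -144·cos(4·t). Sustituyendo t = pi/4: a(pi/4) = 144.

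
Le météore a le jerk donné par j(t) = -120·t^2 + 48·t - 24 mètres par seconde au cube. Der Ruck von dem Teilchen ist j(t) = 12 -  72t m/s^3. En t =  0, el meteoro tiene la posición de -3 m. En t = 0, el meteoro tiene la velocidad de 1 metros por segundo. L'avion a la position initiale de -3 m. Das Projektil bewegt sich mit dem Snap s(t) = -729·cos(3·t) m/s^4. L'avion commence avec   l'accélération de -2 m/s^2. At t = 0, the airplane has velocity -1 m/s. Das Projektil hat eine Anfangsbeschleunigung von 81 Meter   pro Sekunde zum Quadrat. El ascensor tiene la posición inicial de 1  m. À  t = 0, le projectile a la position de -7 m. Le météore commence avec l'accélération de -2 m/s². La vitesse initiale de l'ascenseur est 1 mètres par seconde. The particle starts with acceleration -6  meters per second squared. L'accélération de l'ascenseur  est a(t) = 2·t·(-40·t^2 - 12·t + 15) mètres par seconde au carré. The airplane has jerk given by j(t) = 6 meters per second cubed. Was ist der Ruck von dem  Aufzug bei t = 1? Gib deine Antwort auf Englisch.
To solve this, we need to take 1 derivative of our acceleration equation a(t) = 2·t·(-40·t^2 - 12·t + 15). Taking d/dt of a(t), we find j(t) = -80·t^2 + 2·t·(-80·t - 12) - 24·t + 30. From the given jerk equation j(t) = -80·t^2 + 2·t·(-80·t - 12) - 24·t + 30, we substitute t = 1 to get j = -258.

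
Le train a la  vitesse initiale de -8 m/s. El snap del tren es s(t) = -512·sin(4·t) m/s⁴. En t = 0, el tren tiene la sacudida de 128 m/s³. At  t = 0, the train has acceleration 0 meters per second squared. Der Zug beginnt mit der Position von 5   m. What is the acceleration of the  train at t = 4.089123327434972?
To solve this, we need to take 2 antiderivatives of our snap equation s(t) = -512·sin(4·t). The integral of snap, with j(0) = 128, gives jerk: j(t) = 128·cos(4·t). Taking ∫j(t)dt and applying a(0) = 0, we find a(t) = 32·sin(4·t). We have acceleration a(t) = 32·sin(4·t). Substituting t = 4.089123327434972: a(4.089123327434972) = -19.3284973570022.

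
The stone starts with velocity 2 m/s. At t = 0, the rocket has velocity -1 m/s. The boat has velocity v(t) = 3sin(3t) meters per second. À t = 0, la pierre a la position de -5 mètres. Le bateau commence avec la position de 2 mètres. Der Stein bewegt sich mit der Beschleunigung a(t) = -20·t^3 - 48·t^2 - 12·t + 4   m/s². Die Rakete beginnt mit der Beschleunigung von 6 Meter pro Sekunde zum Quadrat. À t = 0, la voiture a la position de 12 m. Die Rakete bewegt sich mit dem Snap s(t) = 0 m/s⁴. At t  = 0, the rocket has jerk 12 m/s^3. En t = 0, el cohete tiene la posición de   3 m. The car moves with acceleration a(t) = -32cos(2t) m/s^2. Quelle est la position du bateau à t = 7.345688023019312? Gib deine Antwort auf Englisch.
Starting from velocity v(t) = 3·sin(3·t), we take 1 antiderivative. The integral of velocity, with x(0) = 2, gives position: x(t) = 3 - cos(3·t). We have position x(t) = 3 - cos(3·t). Substituting t = 7.345688023019312: x(7.345688023019312) = 3.99894606888912.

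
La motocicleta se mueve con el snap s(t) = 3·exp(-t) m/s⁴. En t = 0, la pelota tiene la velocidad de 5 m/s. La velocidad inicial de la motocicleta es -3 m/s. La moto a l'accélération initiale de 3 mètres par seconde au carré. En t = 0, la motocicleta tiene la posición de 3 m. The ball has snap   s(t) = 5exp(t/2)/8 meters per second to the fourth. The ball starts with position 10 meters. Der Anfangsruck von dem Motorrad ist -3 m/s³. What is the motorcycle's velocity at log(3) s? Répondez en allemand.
Wir müssen die Stammfunktion unserer Gleichung für den Snap s(t) = 3·exp(-t) 3-mal finden. Das Integral von dem Snap, mit j(0) = -3, ergibt den Ruck: j(t) = -3·exp(-t). Das Integral von dem Ruck, mit a(0) = 3, ergibt die Beschleunigung: a(t) = 3·exp(-t). Mit ∫a(t)dt und Anwendung von v(0) = -3, finden wir v(t) = -3·exp(-t). Mit v(t) = -3·exp(-t) und Einsetzen von t = log(3), finden wir v = -1.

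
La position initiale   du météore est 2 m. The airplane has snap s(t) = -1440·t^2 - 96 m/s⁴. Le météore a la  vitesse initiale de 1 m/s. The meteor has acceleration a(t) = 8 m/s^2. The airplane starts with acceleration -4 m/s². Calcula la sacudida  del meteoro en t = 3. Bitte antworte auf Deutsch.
Wir müssen unsere Gleichung für die Beschleunigung a(t) = 8 1-mal ableiten. Die Ableitung von der Beschleunigung ergibt den Ruck: j(t) = 0. Aus der Gleichung für den Ruck j(t) = 0, setzen wir t = 3 ein und erhalten j = 0.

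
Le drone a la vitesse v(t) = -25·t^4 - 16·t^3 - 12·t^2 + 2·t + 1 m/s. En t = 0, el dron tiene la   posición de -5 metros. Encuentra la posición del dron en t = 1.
Para resolver esto, necesitamos tomar 1 integral de nuestra ecuación de la velocidad v(t) = -25·t^4 - 16·t^3 - 12·t^2 + 2·t + 1. Tomando ∫v(t)dt y aplicando x(0) = -5, encontramos x(t) = -5·t^5 - 4·t^4 - 4·t^3 + t^2 + t - 5. De la ecuación de la posición x(t) = -5·t^5 - 4·t^4 - 4·t^3 + t^2 + t - 5, sustituimos t = 1 para obtener x = -16.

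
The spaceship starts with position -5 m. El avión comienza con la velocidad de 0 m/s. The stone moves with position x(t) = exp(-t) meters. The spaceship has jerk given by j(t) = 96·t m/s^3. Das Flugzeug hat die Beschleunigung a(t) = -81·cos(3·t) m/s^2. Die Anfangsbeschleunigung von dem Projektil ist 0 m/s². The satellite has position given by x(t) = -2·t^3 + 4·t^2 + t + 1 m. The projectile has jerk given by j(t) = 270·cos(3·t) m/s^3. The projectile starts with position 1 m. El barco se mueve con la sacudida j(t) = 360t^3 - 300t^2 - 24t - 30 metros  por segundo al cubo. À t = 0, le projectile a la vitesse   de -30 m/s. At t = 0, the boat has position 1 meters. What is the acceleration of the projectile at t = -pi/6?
To find the answer, we compute 1 integral of j(t) = 270·cos(3·t). Integrating jerk and using the initial condition a(0) = 0, we get a(t) = 90·sin(3·t). From the given acceleration equation a(t) = 90·sin(3·t), we substitute t = -pi/6 to get a = -90.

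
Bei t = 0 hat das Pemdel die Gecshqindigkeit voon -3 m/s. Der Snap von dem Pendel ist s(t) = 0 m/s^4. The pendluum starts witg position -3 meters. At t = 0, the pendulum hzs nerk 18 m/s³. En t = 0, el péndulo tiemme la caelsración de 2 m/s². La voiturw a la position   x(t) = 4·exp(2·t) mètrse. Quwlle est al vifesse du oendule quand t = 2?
Nous devons intégrer notre équation du snap s(t) = 0 3 fois. En prenant ∫s(t)dt et en appliquant j(0) = 18, nous trouvons j(t) = 18. La primitive du jerk est l'accélération. En utilisant a(0) = 2, nous obtenons a(t) = 18·t + 2. En intégrant l'accélération et en utilisant la condition initiale v(0) = -3, nous obtenons v(t) = 9·t^2 + 2·t - 3. Nous avons la vitesse v(t) = 9·t^2 + 2·t - 3. En substituant t = 2: v(2) = 37.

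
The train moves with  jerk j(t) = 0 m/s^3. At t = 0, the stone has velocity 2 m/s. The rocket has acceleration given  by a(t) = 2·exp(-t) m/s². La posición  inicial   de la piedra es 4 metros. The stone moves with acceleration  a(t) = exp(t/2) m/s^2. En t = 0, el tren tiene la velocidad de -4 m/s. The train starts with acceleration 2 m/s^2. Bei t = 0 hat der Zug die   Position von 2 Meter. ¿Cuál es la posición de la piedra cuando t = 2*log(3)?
Debemos encontrar la antiderivada de nuestra ecuación de la aceleración a(t) = exp(t/2) 2 veces. Integrando la aceleración y usando la condición inicial v(0) = 2, obtenemos v(t) = 2·exp(t/2). La antiderivada de la velocidad es la posición. Usando x(0) = 4, obtenemos x(t) = 4·exp(t/2). De la ecuación de la posición x(t) = 4·exp(t/2), sustituimos t = 2*log(3) para obtener x = 12.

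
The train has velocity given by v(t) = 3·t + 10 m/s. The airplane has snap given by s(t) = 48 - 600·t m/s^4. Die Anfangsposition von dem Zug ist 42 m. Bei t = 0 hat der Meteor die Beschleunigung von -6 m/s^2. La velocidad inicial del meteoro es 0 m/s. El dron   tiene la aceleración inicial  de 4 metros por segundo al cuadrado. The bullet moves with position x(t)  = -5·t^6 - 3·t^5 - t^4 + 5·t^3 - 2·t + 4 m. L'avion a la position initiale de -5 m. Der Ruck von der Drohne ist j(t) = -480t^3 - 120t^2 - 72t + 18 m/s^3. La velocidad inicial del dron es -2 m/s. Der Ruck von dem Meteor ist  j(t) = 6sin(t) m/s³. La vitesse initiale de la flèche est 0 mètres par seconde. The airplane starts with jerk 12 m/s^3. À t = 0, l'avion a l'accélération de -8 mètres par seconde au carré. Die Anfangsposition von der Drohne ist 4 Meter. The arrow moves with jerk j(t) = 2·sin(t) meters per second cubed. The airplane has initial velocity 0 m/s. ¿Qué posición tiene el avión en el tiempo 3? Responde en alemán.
Ausgehend von dem Snap s(t) = 48 - 600·t, nehmen wir 4 Integrale. Durch Integration von dem Snap und Verwendung der Anfangsbedingung j(0) = 12, erhalten wir j(t) = -300·t^2 + 48·t + 12. Durch Integration von dem Ruck und Verwendung der Anfangsbedingung a(0) = -8, erhalten wir a(t) = -100·t^3 + 24·t^2 + 12·t - 8. Das Integral von der Beschleunigung, mit v(0) = 0, ergibt die Geschwindigkeit: v(t) = t·(-25·t^3 + 8·t^2 + 6·t - 8). Durch Integration von der Geschwindigkeit und Verwendung der Anfangsbedingung x(0) = -5, erhalten wir x(t) = -5·t^5 + 2·t^4 + 2·t^3 - 4·t^2 - 5. Wir haben die Position x(t) = -5·t^5 + 2·t^4 + 2·t^3 - 4·t^2 - 5. Durch Einsetzen von t = 3: x(3) = -1040.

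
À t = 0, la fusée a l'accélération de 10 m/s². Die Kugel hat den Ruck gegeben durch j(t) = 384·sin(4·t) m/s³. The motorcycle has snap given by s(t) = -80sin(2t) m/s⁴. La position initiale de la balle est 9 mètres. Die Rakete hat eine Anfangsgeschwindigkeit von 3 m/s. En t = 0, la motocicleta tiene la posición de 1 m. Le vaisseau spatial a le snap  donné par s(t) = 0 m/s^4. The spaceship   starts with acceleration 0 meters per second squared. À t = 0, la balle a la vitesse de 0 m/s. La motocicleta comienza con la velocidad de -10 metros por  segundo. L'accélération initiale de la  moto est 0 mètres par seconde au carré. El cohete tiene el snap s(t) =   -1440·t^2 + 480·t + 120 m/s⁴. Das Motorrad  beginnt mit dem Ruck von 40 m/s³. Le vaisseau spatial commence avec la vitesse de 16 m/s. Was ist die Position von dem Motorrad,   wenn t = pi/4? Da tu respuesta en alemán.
Wir müssen unsere Gleichung für den Snap s(t) = -80·sin(2·t) 4-mal integrieren. Das Integral von dem Snap ist der Ruck. Mit j(0) = 40 erhalten wir j(t) = 40·cos(2·t). Mit ∫j(t)dt und Anwendung von a(0) = 0, finden wir a(t) = 20·sin(2·t). Mit ∫a(t)dt und Anwendung von v(0) = -10, finden wir v(t) = -10·cos(2·t). Die Stammfunktion von der Geschwindigkeit ist die Position. Mit x(0) = 1 erhalten wir x(t) = 1 - 5·sin(2·t). Mit x(t) = 1 - 5·sin(2·t) und Einsetzen von t = pi/4, finden wir x = -4.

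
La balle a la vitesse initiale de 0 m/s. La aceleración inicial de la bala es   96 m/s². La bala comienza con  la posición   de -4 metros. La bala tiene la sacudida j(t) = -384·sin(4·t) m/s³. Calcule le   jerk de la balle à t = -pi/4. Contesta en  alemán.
Aus der Gleichung für den Ruck j(t) = -384·sin(4·t), setzen wir t = -pi/4 ein und erhalten j = 0.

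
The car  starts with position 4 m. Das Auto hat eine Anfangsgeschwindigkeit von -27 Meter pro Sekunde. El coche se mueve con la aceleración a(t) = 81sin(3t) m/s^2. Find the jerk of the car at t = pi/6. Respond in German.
Um dies zu lösen, müssen wir 1 Ableitung unserer Gleichung für die Beschleunigung a(t) = 81·sin(3·t) nehmen. Durch Ableiten von der Beschleunigung erhalten wir den Ruck: j(t) = 243·cos(3·t). Wir haben den Ruck j(t) = 243·cos(3·t). Durch Einsetzen von t = pi/6: j(pi/6) = 0.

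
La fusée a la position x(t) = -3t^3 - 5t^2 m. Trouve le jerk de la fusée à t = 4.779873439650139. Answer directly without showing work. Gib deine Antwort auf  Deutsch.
Die Antwort ist -18.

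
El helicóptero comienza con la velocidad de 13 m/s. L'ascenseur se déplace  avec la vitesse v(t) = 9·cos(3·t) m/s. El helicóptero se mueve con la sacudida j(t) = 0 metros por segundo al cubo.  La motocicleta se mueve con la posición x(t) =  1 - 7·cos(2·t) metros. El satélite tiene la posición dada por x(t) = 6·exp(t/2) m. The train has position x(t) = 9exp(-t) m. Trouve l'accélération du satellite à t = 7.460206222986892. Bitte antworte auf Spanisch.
Para resolver esto, necesitamos tomar 2 derivadas de nuestra ecuación de la posición x(t) = 6·exp(t/2). La derivada de la posición da la velocidad: v(t) = 3·exp(t/2). Derivando la velocidad, obtenemos la aceleración: a(t) = 3·exp(t/2)/2. Usando a(t) = 3·exp(t/2)/2 y sustituyendo t = 7.460206222986892, encontramos a = 62.5251089710364.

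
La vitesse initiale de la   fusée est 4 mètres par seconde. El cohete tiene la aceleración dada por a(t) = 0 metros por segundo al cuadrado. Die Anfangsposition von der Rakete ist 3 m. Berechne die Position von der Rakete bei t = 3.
Um dies zu lösen, müssen wir 2 Integrale unserer Gleichung für die Beschleunigung a(t) = 0 finden. Mit ∫a(t)dt und Anwendung von v(0) = 4, finden wir v(t) = 4. Die Stammfunktion von der Geschwindigkeit ist die Position. Mit x(0) = 3 erhalten wir x(t) = 4·t + 3. Mit x(t) = 4·t + 3 und Einsetzen von t = 3, finden wir x = 15.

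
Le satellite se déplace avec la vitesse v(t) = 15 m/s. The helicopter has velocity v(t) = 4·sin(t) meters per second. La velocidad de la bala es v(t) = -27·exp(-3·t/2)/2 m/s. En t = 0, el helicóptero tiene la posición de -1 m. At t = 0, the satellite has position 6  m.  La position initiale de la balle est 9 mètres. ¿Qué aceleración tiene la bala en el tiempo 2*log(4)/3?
Partiendo de la velocidad v(t) = -27·exp(-3·t/2)/2, tomamos 1 derivada. La derivada de la velocidad da la aceleración: a(t) = 81·exp(-3·t/2)/4. Tenemos la aceleración a(t) = 81·exp(-3·t/2)/4. Sustituyendo t = 2*log(4)/3: a(2*log(4)/3) = 81/16.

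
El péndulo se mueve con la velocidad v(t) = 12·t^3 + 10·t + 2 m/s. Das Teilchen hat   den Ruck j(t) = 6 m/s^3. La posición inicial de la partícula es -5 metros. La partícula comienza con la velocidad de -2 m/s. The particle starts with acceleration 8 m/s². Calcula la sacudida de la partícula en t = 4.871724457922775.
Usando j(t) = 6 y sustituyendo t = 4.871724457922775, encontramos j = 6.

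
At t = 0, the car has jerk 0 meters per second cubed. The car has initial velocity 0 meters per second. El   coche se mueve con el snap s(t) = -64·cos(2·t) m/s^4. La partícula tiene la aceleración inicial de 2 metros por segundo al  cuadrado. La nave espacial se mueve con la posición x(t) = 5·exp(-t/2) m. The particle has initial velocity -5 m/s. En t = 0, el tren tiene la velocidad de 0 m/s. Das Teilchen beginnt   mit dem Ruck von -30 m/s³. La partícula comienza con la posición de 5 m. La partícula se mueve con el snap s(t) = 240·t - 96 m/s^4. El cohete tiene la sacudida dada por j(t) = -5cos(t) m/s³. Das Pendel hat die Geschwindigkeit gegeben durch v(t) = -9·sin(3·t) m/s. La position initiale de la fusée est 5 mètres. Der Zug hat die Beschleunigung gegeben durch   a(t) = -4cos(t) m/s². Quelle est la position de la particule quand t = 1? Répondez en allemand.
Wir müssen das Integral unserer Gleichung für den Snap s(t) = 240·t - 96 4-mal finden. Das Integral von dem Snap ist der Ruck. Mit j(0) = -30 erhalten wir j(t) = 120·t^2 - 96·t - 30. Das Integral von dem Ruck, mit a(0) = 2, ergibt die Beschleunigung: a(t) = 40·t^3 - 48·t^2 - 30·t + 2. Mit ∫a(t)dt und Anwendung von v(0) = -5, finden wir v(t) = 10·t^4 - 16·t^3 - 15·t^2 + 2·t - 5. Die Stammfunktion von der Geschwindigkeit ist die Position. Mit x(0) = 5 erhalten wir x(t) = 2·t^5 - 4·t^4 - 5·t^3 + t^2 - 5·t + 5. Mit x(t) = 2·t^5 - 4·t^4 - 5·t^3 + t^2 - 5·t + 5 und Einsetzen von t = 1, finden wir x = -6.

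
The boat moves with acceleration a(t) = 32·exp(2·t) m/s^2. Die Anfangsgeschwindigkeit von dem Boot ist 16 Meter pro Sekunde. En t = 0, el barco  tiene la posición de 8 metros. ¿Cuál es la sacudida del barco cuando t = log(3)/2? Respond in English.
We must differentiate our acceleration equation a(t) = 32·exp(2·t) 1 time. The derivative of acceleration gives jerk: j(t) = 64·exp(2·t). Using j(t) = 64·exp(2·t) and substituting t = log(3)/2, we find j = 192.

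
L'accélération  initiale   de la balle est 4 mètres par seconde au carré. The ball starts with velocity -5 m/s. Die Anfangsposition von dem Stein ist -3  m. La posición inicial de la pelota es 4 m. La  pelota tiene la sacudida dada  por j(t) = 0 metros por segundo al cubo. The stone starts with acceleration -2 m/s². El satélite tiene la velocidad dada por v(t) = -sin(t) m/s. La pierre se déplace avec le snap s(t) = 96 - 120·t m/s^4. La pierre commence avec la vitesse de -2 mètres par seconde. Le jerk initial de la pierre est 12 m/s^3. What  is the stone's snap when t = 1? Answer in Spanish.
Usando s(t) = 96 - 120·t y sustituyendo t = 1, encontramos s = -24.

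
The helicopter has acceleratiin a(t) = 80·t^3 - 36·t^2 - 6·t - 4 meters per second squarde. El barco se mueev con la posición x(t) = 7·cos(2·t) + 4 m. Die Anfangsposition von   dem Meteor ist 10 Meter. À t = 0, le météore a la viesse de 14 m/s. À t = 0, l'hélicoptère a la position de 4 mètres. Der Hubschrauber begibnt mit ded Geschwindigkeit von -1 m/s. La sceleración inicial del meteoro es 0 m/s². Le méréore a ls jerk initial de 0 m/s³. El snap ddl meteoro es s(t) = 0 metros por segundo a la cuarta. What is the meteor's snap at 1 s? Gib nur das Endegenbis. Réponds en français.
s(1) = 0.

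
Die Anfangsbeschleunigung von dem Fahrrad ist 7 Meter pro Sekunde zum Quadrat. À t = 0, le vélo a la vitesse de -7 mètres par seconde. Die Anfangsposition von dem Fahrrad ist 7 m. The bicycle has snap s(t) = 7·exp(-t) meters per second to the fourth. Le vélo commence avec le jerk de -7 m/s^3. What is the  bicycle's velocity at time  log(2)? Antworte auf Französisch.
Pour résoudre ceci, nous devons prendre 3 intégrales de notre équation du snap s(t) = 7·exp(-t). La primitive du snap, avec j(0) = -7, donne le jerk: j(t) = -7·exp(-t). L'intégrale du jerk est l'accélération. En utilisant a(0) = 7, nous obtenons a(t) = 7·exp(-t). En intégrant l'accélération et en utilisant la condition initiale v(0) = -7, nous obtenons v(t) = -7·exp(-t). En utilisant v(t) = -7·exp(-t) et en substituant t = log(2), nous trouvons v = -7/2.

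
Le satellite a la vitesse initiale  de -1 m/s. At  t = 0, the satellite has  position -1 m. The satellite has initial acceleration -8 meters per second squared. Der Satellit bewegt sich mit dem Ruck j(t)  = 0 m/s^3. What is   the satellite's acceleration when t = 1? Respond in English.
To find the answer, we compute 1 antiderivative of j(t) = 0. Taking ∫j(t)dt and applying a(0) = -8, we find a(t) = -8. Using a(t) = -8 and substituting t = 1, we find a = -8.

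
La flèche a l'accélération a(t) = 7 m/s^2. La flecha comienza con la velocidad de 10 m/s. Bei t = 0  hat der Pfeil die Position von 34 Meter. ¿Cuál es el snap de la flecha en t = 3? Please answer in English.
To solve this, we need to take 2 derivatives of our acceleration equation a(t) = 7. Differentiating acceleration, we get jerk: j(t) = 0. Differentiating jerk, we get snap: s(t) = 0. Using s(t) = 0 and substituting t = 3, we find s = 0.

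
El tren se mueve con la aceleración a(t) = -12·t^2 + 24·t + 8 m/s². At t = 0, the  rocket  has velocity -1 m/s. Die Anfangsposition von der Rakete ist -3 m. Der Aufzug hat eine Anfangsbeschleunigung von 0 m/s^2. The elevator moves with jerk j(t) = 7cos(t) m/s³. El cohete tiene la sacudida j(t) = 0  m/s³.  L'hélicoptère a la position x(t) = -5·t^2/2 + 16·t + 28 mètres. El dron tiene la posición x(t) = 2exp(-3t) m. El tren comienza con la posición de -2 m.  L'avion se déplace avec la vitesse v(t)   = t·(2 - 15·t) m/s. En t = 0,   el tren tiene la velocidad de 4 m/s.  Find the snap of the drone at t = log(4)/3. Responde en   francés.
En partant de la position x(t) = 2·exp(-3·t), nous prenons 4 dérivées. La dérivée de la position donne la vitesse: v(t) = -6·exp(-3·t). En dérivant la vitesse, nous obtenons l'accélération: a(t) = 18·exp(-3·t). En dérivant l'accélération, nous obtenons le jerk: j(t) = -54·exp(-3·t). En prenant d/dt de j(t), nous trouvons s(t) = 162·exp(-3·t). En utilisant s(t) = 162·exp(-3·t) et en substituant t = log(4)/3, nous trouvons s = 81/2.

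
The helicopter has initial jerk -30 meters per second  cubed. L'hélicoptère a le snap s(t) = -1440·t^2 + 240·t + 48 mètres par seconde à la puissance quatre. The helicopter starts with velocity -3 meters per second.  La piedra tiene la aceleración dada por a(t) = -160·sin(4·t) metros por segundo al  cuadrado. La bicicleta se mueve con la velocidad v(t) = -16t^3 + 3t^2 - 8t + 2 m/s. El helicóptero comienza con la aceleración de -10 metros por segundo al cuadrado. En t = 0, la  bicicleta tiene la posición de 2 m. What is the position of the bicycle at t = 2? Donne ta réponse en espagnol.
Para resolver esto, necesitamos tomar 1 antiderivada de nuestra ecuación de la velocidad v(t) = -16·t^3 + 3·t^2 - 8·t + 2. Integrando la velocidad y usando la condición inicial x(0) = 2, obtenemos x(t) = -4·t^4 + t^3 - 4·t^2 + 2·t + 2. Usando x(t) = -4·t^4 + t^3 - 4·t^2 + 2·t + 2 y sustituyendo t = 2, encontramos x = -66.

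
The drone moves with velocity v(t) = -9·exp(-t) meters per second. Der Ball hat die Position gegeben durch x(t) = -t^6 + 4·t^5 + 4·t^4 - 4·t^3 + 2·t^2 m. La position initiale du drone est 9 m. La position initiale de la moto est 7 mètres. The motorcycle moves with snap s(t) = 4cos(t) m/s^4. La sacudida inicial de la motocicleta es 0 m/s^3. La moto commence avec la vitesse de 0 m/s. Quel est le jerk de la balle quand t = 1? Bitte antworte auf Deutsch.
Wir müssen unsere Gleichung für die Position x(t) = -t^6 + 4·t^5 + 4·t^4 - 4·t^3 + 2·t^2 3-mal ableiten. Durch Ableiten von der Position erhalten wir die Geschwindigkeit: v(t) = -6·t^5 + 20·t^4 + 16·t^3 - 12·t^2 + 4·t. Durch Ableiten von der Geschwindigkeit erhalten wir die Beschleunigung: a(t) = -30·t^4 + 80·t^3 + 48·t^2 - 24·t + 4. Die Ableitung von der Beschleunigung ergibt den Ruck: j(t) = -120·t^3 + 240·t^2 + 96·t - 24. Wir haben den Ruck j(t) = -120·t^3 + 240·t^2 + 96·t - 24. Durch Einsetzen von t = 1: j(1) = 192.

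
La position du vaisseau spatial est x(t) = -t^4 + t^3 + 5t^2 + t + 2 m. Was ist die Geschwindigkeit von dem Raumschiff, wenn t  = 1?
Wir müssen unsere Gleichung für die Position x(t) = -t^4 + t^3 + 5·t^2 + t + 2 1-mal ableiten. Durch Ableiten von der Position erhalten wir die Geschwindigkeit: v(t) = -4·t^3 + 3·t^2 + 10·t + 1. Wir haben die Geschwindigkeit v(t) = -4·t^3 + 3·t^2 + 10·t + 1. Durch Einsetzen von t = 1: v(1) = 10.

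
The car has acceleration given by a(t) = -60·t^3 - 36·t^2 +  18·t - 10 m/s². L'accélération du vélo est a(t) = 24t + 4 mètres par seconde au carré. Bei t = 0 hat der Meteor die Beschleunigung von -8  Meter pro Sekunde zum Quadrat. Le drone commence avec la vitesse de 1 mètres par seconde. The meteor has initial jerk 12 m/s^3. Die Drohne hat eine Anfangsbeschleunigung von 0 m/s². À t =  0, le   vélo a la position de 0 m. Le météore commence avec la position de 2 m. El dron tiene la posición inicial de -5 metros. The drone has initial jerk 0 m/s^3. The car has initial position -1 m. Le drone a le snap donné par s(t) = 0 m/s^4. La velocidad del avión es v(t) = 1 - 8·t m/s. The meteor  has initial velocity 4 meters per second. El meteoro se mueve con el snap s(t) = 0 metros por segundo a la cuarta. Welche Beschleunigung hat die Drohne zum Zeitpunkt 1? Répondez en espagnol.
Para resolver esto, necesitamos tomar 2 antiderivadas de nuestra ecuación del snap s(t) = 0. Integrando el snap y usando la condición inicial j(0) = 0, obtenemos j(t) = 0. Tomando ∫j(t)dt y aplicando a(0) = 0, encontramos a(t) = 0. De la ecuación de la aceleración a(t) = 0, sustituimos t = 1 para obtener a = 0.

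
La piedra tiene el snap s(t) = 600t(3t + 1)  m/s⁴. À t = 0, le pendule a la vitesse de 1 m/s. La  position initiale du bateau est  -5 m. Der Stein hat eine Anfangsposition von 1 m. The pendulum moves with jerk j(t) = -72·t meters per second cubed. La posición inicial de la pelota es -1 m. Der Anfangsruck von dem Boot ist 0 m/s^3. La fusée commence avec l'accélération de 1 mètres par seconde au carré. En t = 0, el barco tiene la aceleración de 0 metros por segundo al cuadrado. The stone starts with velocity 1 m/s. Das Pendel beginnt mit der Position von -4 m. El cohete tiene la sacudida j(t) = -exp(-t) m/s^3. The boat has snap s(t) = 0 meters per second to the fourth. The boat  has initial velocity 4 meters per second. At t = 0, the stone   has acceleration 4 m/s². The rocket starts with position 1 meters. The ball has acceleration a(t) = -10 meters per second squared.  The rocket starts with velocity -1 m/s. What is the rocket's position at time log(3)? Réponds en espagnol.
Para resolver esto, necesitamos tomar 3 antiderivadas de nuestra ecuación de la sacudida j(t) = -exp(-t). La antiderivada de la sacudida es la aceleración. Usando a(0) = 1, obtenemos a(t) = exp(-t). Integrando la aceleración y usando la condición inicial v(0) = -1, obtenemos v(t) = -exp(-t). La antiderivada de la velocidad es la posición. Usando x(0) = 1, obtenemos x(t) = exp(-t). Usando x(t) = exp(-t) y sustituyendo t = log(3), encontramos x = 1/3.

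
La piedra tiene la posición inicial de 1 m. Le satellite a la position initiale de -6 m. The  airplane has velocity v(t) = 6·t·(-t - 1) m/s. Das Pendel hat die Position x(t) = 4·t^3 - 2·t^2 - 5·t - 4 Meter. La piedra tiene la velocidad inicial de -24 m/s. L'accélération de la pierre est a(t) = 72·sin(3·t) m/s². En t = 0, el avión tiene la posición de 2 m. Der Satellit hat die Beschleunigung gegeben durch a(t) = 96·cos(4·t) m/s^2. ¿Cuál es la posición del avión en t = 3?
Para resolver esto, necesitamos tomar 1 antiderivada de nuestra ecuación de la velocidad v(t) = 6·t·(-t - 1). La integral de la velocidad es la posición. Usando x(0) = 2, obtenemos x(t) = -2·t^3 - 3·t^2 + 2. Usando x(t) = -2·t^3 - 3·t^2 + 2 y sustituyendo t = 3, encontramos x = -79.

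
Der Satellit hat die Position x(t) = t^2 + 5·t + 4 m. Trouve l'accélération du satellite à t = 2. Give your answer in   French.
Pour résoudre ceci, nous devons prendre 2 dérivées de notre équation de la position x(t) = t^2 + 5·t + 4. La dérivée de la position donne la vitesse: v(t) = 2·t + 5. En dérivant la vitesse, nous obtenons l'accélération: a(t) = 2. En utilisant a(t) = 2 et en substituant t = 2, nous trouvons a = 2.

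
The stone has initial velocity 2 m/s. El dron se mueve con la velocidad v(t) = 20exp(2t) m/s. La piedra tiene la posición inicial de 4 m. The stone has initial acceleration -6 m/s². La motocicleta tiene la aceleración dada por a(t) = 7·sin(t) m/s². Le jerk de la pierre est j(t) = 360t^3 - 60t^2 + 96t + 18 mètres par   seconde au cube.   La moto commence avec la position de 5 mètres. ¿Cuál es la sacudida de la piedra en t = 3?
Tenemos la sacudida j(t) = 360·t^3 - 60·t^2 + 96·t + 18. Sustituyendo t = 3: j(3) = 9486.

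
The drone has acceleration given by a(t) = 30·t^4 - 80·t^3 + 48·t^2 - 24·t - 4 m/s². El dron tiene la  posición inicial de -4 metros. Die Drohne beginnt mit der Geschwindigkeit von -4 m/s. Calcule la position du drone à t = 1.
Nous devons trouver l'intégrale de notre équation de l'accélération a(t) = 30·t^4 - 80·t^3 + 48·t^2 - 24·t - 4 2 fois. En intégrant l'accélération et en utilisant la condition initiale v(0) = -4, nous obtenons v(t) = 6·t^5 - 20·t^4 + 16·t^3 - 12·t^2 - 4·t - 4. L'intégrale de la vitesse, avec x(0) = -4, donne la position: x(t) = t^6 - 4·t^5 + 4·t^4 - 4·t^3 - 2·t^2 - 4·t - 4. En utilisant x(t) = t^6 - 4·t^5 + 4·t^4 - 4·t^3 - 2·t^2 - 4·t - 4 et en substituant t = 1, nous trouvons x = -13.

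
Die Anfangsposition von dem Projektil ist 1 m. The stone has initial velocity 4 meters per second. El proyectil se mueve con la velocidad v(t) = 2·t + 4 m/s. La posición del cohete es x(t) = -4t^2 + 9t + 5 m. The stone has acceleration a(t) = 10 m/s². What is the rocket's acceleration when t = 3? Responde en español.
Para resolver esto, necesitamos tomar 2 derivadas de nuestra ecuación de la posición x(t) = -4·t^2 + 9·t + 5. La derivada de la posición da la velocidad: v(t) = 9 - 8·t. Derivando la velocidad, obtenemos la aceleración: a(t) = -8. Tenemos la aceleración a(t) = -8. Sustituyendo t = 3: a(3) = -8.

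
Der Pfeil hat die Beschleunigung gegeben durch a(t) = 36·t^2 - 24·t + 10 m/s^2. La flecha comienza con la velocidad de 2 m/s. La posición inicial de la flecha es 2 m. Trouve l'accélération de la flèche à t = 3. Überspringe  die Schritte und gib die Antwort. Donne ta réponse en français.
À t = 3, a = 262.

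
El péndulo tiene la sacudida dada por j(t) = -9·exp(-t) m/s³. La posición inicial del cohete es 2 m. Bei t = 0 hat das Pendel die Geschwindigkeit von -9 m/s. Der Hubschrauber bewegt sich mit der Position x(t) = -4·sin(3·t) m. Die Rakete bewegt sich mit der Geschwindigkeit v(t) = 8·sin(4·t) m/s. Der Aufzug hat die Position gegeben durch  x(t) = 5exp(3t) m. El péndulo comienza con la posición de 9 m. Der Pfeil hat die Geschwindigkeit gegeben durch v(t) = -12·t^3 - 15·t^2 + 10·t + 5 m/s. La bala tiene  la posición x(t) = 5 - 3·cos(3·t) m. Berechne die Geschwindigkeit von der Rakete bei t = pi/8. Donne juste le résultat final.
Die Geschwindigkeit bei t = pi/8 ist v = 8.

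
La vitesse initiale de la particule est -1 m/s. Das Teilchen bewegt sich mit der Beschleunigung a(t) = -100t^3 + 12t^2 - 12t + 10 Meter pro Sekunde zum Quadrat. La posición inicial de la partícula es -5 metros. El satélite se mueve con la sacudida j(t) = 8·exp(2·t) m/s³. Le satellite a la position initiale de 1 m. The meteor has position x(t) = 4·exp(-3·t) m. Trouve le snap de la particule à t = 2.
Pour résoudre ceci, nous devons prendre 2 dérivées de notre équation de l'accélération a(t) = -100·t^3 + 12·t^2 - 12·t + 10. En dérivant l'accélération, nous obtenons le jerk: j(t) = -300·t^2 + 24·t - 12. En dérivant le jerk, nous obtenons le snap: s(t) = 24 - 600·t. Nous avons le snap s(t) = 24 - 600·t. En substituant t = 2: s(2) = -1176.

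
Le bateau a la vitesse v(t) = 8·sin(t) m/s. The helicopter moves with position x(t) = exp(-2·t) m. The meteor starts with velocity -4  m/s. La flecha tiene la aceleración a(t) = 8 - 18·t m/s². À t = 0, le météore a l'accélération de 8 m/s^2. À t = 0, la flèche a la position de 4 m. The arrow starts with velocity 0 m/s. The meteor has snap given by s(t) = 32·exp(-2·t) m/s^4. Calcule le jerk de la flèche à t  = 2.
En partant de l'accélération a(t) = 8 - 18·t, nous prenons 1 dérivée. La dérivée de l'accélération donne le jerk: j(t) = -18. Nous avons le jerk j(t) = -18. En substituant t = 2: j(2) = -18.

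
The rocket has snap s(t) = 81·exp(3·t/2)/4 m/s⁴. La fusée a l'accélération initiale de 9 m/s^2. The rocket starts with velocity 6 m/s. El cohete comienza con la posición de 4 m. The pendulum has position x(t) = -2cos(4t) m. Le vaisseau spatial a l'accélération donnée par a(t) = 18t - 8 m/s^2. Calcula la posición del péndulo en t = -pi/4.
Tenemos la posición x(t) = -2·cos(4·t). Sustituyendo t = -pi/4: x(-pi/4) = 2.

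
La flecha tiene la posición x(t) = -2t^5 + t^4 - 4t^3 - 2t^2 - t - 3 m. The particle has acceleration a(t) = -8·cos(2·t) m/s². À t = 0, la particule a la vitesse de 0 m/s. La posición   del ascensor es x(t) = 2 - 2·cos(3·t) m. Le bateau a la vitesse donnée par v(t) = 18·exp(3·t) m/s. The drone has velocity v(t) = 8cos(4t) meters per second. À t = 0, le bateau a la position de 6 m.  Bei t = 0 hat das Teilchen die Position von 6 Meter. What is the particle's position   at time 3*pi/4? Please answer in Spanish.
Debemos encontrar la integral de nuestra ecuación de la aceleración a(t) = -8·cos(2·t) 2 veces. La antiderivada de la aceleración, con v(0) = 0, da la velocidad: v(t) = -4·sin(2·t). La integral de la velocidad, con x(0) = 6, da la posición: x(t) = 2·cos(2·t) + 4. De la ecuación de la posición x(t) = 2·cos(2·t) + 4, sustituimos t = 3*pi/4 para obtener x = 4.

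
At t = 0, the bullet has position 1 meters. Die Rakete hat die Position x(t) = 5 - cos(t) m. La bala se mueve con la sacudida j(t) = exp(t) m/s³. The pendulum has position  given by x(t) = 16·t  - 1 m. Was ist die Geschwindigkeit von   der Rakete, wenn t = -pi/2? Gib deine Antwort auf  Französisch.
Pour résoudre ceci, nous devons prendre 1 dérivée de notre équation de la position x(t) = 5 - cos(t). La dérivée de la position donne la vitesse: v(t) = sin(t). Nous avons la vitesse v(t) = sin(t). En substituant t = -pi/2: v(-pi/2) = -1.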